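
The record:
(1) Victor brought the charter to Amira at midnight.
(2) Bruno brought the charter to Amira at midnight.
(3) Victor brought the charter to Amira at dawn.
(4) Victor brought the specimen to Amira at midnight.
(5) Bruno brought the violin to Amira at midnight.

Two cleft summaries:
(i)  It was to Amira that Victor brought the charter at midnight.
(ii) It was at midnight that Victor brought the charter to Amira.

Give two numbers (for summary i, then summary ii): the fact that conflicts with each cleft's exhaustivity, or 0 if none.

(i): focus "Amira". No fact shares agent = Victor, thing = the charter, setting = at midnight with a different recipient. 0.
(ii): focus "at midnight". Looking for agent = Victor, thing = the charter, recipient = Amira with some other setting — fact (3) has at dawn there. Refuted.

0, 3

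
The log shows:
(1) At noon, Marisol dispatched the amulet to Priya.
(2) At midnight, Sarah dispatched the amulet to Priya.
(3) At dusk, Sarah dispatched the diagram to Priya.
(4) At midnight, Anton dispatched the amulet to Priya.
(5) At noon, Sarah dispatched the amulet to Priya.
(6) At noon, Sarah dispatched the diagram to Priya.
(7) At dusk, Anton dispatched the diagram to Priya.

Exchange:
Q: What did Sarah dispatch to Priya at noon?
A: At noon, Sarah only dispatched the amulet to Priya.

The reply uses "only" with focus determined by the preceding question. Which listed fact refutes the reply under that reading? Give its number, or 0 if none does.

The question "What did ...?" targets the thing, so in the reply the focus falls on "the amulet".
So "only" ranges over things; the rest (agent = Sarah, recipient = Priya, setting = at noon) is presupposed.
Fact (6) keeps agent = Sarah, recipient = Priya, setting = at noon but has thing = the diagram; that refutes the reply.
(Fact (2) would refute a reading with focus on the setting — but that is not what the question asks.)

6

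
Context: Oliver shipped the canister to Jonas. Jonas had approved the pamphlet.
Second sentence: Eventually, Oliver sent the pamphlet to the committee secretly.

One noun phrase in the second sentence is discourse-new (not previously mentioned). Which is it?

the committee

"Oliver" and "the pamphlet" in the second sentence are given — already mentioned in the context.
"the committee" has no antecedent in the context; it is discourse-new.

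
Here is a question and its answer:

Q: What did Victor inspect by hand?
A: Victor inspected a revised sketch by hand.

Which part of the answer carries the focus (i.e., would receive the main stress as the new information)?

The wh-word "what" asks about the direct object.
In the answer, "Victor" and "by hand" are given — repeated from the question.
The constituent filling the direct object gap is "a revised sketch"; that is the focus and would carry nuclear stress.

a revised sketch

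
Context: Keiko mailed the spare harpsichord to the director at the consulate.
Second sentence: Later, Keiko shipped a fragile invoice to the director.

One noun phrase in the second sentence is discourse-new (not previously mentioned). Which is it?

"Keiko" and "the director" in the second sentence are given — already mentioned in the context.
"a fragile invoice" has no antecedent in the context; it is discourse-new (the indefinite article also signals a new referent).

a fragile invoice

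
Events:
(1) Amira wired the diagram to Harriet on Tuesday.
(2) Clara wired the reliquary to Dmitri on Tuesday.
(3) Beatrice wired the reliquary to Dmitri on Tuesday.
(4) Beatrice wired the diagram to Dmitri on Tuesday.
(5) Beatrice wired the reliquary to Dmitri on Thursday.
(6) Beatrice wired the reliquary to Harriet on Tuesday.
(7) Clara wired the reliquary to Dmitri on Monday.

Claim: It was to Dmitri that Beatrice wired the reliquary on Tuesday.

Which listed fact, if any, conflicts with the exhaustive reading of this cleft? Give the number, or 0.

The cleft puts "Dmitri" in focus and presupposes the open proposition with same agent, thing, setting (Beatrice / the reliquary / on Tuesday).
The exhaustive reading says no other recipient fits that background.
But fact (6) also has same agent, thing, setting (Beatrice / the reliquary / on Tuesday), with recipient = Harriet — so the exhaustive reading fails.

6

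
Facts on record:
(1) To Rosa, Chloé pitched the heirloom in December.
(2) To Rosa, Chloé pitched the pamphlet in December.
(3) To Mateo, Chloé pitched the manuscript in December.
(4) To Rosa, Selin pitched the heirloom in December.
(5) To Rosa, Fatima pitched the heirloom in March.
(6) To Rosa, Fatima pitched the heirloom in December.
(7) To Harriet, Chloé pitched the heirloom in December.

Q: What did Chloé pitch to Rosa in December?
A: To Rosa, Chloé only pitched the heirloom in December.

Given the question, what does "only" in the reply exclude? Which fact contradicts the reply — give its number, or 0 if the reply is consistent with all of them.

The question "What did ...?" targets the thing, so in the reply the focus falls on "the heirloom".
So "only" ranges over things; the rest (Chloé as agent and Rosa as recipient and in December as setting) is presupposed.
Fact (2) keeps Chloé as agent and Rosa as recipient and in December as setting but has thing = the pamphlet; that refutes the reply.
(Fact (7) would refute a reading with focus on the recipient — but that is not what the question asks.)

2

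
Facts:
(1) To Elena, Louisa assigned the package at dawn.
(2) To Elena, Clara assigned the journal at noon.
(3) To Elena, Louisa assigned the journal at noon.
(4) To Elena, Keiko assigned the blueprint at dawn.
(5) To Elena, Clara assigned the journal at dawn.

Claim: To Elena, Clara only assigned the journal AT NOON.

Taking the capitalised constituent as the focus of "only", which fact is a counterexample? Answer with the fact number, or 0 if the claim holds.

5

The capitals mark "at noon" as focus. So "only" rules out other settings, with the rest (same agent, thing, recipient (Clara / the journal / Elena)) as background.
Fact (5) matches on same agent, thing, recipient (Clara / the journal / Elena), but has setting = at dawn instead. That refutes the claim.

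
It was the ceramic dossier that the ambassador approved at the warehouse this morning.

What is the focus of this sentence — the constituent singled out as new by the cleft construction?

the ceramic dossier

In an it-cleft "It was X that/who ...", the clefted constituent X is the focus; the that/who-clause expresses the presupposed open proposition.
Here the focus is "the ceramic dossier". The backgrounded (presupposed) material includes "the ambassador", "at the warehouse" and "this morning".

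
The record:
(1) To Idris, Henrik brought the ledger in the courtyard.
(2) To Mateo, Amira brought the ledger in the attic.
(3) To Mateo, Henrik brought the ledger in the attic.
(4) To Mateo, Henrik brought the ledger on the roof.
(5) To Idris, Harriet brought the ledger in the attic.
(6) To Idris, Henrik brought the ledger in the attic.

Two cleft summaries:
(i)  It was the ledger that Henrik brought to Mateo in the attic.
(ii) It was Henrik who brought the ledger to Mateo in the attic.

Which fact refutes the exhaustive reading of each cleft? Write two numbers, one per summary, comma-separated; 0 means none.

0, 2

(i): focus "the ledger". No fact shares same agent, recipient, setting (Henrik / Mateo / in the attic) with a different thing. 0.
(ii): focus "Henrik". Looking for same thing, recipient, setting (the ledger / Mateo / in the attic) with some other agent — fact (2) has Amira there. Refuted.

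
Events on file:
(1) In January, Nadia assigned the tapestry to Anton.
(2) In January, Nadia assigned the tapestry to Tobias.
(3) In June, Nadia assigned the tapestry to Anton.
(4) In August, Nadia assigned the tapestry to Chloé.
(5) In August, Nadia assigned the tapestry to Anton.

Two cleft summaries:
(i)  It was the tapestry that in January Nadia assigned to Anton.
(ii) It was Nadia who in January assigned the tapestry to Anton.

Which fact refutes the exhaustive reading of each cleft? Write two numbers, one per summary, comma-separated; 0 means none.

Summary (i) focuses "the tapestry" (the thing); background Nadia as agent and Anton as recipient and in January as setting. No fact matches that background with a different thing, so 0.
Summary (ii) focuses "Nadia" (the agent); background the tapestry as thing and Anton as recipient and in January as setting. No fact matches that background with a different agent, so 0.

0, 0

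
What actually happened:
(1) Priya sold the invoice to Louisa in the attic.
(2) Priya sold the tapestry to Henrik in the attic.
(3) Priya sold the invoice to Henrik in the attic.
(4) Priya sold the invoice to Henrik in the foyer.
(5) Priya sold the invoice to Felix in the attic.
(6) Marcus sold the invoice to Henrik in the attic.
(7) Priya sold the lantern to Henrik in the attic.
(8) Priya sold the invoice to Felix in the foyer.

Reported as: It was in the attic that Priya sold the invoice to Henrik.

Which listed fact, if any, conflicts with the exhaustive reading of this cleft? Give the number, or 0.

4

Focus of the cleft: "in the attic" (the setting). Presupposed background: Priya as agent and the invoice as thing and Henrik as recipient.
The exhaustive reading says no other setting fits that background.
But fact (4) also has Priya as agent and the invoice as thing and Henrik as recipient, with setting = in the foyer — so the exhaustive reading fails.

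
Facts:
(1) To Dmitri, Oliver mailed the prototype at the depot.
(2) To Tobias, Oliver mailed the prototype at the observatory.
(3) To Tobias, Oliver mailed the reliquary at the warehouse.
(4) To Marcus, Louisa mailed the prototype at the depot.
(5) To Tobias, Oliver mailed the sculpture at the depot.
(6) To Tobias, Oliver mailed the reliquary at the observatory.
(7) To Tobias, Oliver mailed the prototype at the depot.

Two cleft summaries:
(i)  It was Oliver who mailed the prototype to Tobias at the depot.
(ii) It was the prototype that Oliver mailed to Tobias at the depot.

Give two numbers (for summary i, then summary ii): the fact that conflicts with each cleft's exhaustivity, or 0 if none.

(i): focus "Oliver". No fact shares same thing, recipient, setting (the prototype / Tobias / at the depot) with a different agent. 0.
(ii): focus "the prototype". Looking for same agent, recipient, setting (Oliver / Tobias / at the depot) with some other thing — fact (5) has the sculpture there. Refuted.

0, 5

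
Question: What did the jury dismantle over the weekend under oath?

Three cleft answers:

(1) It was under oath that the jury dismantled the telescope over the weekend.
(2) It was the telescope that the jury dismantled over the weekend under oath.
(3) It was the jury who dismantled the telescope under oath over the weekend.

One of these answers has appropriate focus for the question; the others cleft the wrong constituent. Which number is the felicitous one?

2

The question word "what" targets the direct object.
Option (1) clefts "under oath" — the manner, not what was asked.
Option (2) clefts "the telescope" — that matches what the question asks about.
Option (3) clefts "the jury" — the subject (agent), not what was asked.
So the congruent reply is (2).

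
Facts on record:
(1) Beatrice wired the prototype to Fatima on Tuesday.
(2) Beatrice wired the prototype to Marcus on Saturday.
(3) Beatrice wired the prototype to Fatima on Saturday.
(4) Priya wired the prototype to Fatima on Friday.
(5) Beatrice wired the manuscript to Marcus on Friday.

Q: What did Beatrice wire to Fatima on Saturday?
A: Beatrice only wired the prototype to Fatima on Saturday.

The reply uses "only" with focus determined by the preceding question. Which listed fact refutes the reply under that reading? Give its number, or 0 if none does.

0

The question "What did ...?" targets the thing, so in the reply the focus falls on "the prototype".
So "only" ranges over things; the rest (same agent, recipient, setting (Beatrice / Fatima / on Saturday)) is presupposed.
No listed fact shares that background with another thing. Nothing contradicts the reply.
(Fact (1) would refute a reading with focus on the setting — but that is not what the question asks.)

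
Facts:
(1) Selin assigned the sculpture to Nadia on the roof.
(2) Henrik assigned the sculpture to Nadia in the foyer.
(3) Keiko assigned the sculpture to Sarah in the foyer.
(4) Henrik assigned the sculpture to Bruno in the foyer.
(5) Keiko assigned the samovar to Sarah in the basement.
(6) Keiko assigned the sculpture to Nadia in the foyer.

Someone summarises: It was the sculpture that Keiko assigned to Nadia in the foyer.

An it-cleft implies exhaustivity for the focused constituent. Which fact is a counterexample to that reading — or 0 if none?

The cleft puts "the sculpture" in focus and presupposes the open proposition with same agent, recipient, setting (Keiko / Nadia / in the foyer).
Exhaustivity: the sculpture is the only thing satisfying that background.
No listed fact matches the background with a different thing. Exhaustivity holds.

0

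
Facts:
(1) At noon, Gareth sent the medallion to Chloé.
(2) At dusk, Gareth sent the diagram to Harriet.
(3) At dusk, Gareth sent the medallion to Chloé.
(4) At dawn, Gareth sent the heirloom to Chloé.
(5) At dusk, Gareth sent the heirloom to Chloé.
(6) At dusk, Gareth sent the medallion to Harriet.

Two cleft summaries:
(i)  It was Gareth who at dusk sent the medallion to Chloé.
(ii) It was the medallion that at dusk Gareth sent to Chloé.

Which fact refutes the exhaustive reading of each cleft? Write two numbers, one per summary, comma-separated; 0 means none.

0, 5

(i): focus "Gareth". No fact shares the medallion as thing and Chloé as recipient and at dusk as setting with a different agent. 0.
(ii): focus "the medallion". Looking for Gareth as agent and Chloé as recipient and at dusk as setting with some other thing — fact (5) has the heirloom there. Refuted.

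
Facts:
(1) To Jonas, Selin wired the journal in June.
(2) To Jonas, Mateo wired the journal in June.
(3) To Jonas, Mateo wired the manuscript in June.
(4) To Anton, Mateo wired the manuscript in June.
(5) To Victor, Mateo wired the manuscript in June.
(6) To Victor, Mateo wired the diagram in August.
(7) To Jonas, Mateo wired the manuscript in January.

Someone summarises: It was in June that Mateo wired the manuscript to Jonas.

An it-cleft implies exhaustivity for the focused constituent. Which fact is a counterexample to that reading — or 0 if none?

7

Focus of the cleft: "in June" (the setting). Presupposed background: same agent, thing, recipient (Mateo / the manuscript / Jonas).
The exhaustive reading says no other setting fits that background.
Fact (7) shares the background but with setting = in January; exhaustivity is violated.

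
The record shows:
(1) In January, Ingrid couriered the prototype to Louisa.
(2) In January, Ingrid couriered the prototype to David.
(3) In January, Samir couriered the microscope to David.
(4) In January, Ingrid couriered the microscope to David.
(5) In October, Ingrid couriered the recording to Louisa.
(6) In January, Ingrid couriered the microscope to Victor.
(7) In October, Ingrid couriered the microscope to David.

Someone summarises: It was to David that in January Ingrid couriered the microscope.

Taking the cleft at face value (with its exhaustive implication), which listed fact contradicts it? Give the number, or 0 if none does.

6

Focus of the cleft: "David" (the recipient). Presupposed background: agent = Ingrid, thing = the microscope, setting = in January.
The exhaustive reading says no other recipient fits that background.
But fact (6) also has agent = Ingrid, thing = the microscope, setting = in January, with recipient = Victor — so the exhaustive reading fails.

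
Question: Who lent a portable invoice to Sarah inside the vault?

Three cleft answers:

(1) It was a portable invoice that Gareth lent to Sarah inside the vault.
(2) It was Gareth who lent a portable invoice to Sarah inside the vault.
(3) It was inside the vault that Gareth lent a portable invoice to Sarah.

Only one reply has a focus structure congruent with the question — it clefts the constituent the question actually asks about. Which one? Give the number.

2

The question word "who" targets the subject (agent).
Option (1) clefts "a portable invoice" — the direct object, not what was asked.
Option (2) clefts "Gareth" — that matches what the question asks about.
Option (3) clefts "inside the vault" — the location, not what was asked.
So the congruent reply is (2).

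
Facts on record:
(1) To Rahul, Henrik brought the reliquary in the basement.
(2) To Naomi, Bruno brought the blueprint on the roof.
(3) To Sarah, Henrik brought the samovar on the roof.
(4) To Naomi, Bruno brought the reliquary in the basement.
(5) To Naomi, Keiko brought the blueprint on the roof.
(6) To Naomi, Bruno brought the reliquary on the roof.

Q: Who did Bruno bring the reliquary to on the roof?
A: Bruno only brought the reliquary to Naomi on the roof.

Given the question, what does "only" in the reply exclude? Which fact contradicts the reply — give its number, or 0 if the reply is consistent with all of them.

Answering "Who did ... to ...?" puts focus on the recipient — here, "Naomi".
So "only" ranges over recipients; the rest (Bruno as agent and the reliquary as thing and on the roof as setting) is presupposed.
No fact keeps Bruno as agent and the reliquary as thing and on the roof as setting while changing the recipient; every other fact differs on something backgrounded. The reply stands.
(Fact (4) would refute a reading with focus on the setting — but that is not what the question asks.)

0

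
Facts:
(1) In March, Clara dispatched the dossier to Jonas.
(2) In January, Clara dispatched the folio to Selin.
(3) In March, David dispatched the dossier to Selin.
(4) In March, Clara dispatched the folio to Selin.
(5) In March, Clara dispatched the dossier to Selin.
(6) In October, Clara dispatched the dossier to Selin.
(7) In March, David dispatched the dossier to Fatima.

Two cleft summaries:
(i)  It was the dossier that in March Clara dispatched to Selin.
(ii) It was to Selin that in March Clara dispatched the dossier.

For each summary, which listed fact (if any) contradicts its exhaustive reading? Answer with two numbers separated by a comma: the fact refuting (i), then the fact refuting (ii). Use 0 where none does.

4, 1

(i): focus "the dossier". Looking for same agent, recipient, setting (Clara / Selin / in March) with some other thing — fact (4) has the folio there. Refuted.
(ii): focus "Selin". Looking for same agent, thing, setting (Clara / the dossier / in March) with some other recipient — fact (1) has Jonas there. Refuted.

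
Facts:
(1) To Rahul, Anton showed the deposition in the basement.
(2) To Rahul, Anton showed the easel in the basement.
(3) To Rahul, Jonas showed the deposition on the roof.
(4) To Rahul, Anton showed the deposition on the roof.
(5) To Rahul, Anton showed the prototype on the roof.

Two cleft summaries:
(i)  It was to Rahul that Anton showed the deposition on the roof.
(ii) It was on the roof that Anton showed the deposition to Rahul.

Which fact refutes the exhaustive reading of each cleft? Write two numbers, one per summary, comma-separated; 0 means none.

(i): focus "Rahul". No fact shares agent = Anton, thing = the deposition, setting = on the roof with a different recipient. 0.
(ii): focus "on the roof". Looking for agent = Anton, thing = the deposition, recipient = Rahul with some other setting — fact (1) has in the basement there. Refuted.

0, 1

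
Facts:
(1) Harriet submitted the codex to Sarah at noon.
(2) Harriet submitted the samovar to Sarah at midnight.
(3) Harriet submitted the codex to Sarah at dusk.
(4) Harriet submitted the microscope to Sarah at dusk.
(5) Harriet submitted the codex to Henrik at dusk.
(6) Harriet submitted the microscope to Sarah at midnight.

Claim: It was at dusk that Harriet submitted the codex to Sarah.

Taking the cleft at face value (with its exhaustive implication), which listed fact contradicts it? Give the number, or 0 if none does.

The cleft puts "at dusk" in focus and presupposes the open proposition with agent = Harriet, thing = the codex, recipient = Sarah.
Exhaustivity: at dusk is the only setting satisfying that background.
Fact (1) shares the background but with setting = at noon; exhaustivity is violated.

1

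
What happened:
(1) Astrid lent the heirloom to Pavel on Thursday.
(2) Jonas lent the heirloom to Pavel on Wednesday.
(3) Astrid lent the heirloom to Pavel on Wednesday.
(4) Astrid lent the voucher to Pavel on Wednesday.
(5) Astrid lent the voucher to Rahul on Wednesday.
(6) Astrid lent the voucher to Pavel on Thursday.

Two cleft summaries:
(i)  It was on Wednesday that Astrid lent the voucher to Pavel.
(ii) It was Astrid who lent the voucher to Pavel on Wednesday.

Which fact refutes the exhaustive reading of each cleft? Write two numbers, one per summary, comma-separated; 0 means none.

(i): focus "on Wednesday". Looking for Astrid as agent and the voucher as thing and Pavel as recipient with some other setting — fact (6) has on Thursday there. Refuted.
(ii): focus "Astrid". No fact shares the voucher as thing and Pavel as recipient and on Wednesday as setting with a different agent. 0.

6, 0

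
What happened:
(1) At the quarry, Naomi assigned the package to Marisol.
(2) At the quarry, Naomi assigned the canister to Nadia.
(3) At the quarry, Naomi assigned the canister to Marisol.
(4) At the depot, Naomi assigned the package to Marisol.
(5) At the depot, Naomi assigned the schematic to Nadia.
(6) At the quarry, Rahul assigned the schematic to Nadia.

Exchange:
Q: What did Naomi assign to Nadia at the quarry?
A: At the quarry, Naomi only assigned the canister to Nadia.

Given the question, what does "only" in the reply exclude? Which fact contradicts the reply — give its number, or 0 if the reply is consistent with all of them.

Answering "What did ...?" puts focus on the thing — here, "the canister".
So "only" ranges over things; the rest (same agent, recipient, setting (Naomi / Nadia / at the quarry)) is presupposed.
No listed fact shares that background with another thing. Nothing contradicts the reply.
(Fact (3) would refute a reading with focus on the recipient — but that is not what the question asks.)

0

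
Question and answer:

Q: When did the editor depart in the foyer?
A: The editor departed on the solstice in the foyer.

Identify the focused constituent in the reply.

The wh-word "when" asks about the time.
In the answer, "the editor" and "in the foyer" are given — repeated from the question.
The constituent filling the time gap is "on the solstice"; that is the focus and would carry nuclear stress.

on the solstice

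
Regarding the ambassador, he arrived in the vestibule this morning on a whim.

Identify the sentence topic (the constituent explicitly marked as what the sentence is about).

The construction explicitly marks "the ambassador" as what the sentence is about — the topic.
The remainder of the clause is the comment (what is said about the topic).

the ambassador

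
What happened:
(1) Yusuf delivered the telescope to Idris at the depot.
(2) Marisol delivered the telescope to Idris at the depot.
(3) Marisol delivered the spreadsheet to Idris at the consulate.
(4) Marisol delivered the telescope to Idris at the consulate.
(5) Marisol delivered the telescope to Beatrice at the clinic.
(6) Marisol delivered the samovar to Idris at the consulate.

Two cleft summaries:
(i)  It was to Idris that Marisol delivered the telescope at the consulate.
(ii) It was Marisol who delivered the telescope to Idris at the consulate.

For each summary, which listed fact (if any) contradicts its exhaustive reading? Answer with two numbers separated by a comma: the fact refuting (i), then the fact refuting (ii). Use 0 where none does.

Summary (i) focuses "Idris" (the recipient); background Marisol as agent and the telescope as thing and at the consulate as setting. No fact matches that background with a different recipient, so 0.
Summary (ii) focuses "Marisol" (the agent); background the telescope as thing and Idris as recipient and at the consulate as setting. No fact matches that background with a different agent, so 0.

0, 0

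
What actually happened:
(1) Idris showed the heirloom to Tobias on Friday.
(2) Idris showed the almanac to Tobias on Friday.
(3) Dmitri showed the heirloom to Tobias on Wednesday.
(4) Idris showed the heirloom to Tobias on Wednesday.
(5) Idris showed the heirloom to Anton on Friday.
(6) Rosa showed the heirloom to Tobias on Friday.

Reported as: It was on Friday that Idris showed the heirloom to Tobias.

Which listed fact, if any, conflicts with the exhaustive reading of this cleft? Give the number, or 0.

The cleft puts "on Friday" in focus and presupposes the open proposition with Idris as agent and the heirloom as thing and Tobias as recipient.
The exhaustive reading says no other setting fits that background.
But fact (4) also has Idris as agent and the heirloom as thing and Tobias as recipient, with setting = on Wednesday — so the exhaustive reading fails.

4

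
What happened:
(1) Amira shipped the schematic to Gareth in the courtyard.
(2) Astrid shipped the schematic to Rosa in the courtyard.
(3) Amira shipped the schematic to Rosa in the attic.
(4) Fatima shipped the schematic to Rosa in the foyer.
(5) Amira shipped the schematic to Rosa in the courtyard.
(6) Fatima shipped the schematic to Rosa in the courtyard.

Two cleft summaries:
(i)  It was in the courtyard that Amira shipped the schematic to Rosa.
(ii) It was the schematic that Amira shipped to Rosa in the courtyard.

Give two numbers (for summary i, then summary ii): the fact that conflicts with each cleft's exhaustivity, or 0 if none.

Summary (i) focuses "in the courtyard" (the setting); background Amira as agent and the schematic as thing and Rosa as recipient. Fact (3) matches that background with setting = in the attic — refutes (i).
Summary (ii) focuses "the schematic" (the thing); background Amira as agent and Rosa as recipient and in the courtyard as setting. No fact matches that background with a different thing, so 0.

3, 0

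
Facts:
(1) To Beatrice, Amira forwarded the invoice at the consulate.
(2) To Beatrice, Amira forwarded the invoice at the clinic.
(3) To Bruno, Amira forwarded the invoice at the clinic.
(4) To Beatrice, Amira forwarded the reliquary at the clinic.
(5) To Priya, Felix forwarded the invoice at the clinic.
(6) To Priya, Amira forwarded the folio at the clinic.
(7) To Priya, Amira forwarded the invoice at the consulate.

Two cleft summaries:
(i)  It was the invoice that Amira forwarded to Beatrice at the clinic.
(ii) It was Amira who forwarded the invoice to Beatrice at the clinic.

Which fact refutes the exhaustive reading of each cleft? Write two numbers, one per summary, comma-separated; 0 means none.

Summary (i) focuses "the invoice" (the thing); background Amira as agent and Beatrice as recipient and at the clinic as setting. Fact (4) matches that background with thing = the reliquary — refutes (i).
Summary (ii) focuses "Amira" (the agent); background the invoice as thing and Beatrice as recipient and at the clinic as setting. No fact matches that background with a different agent, so 0.

4, 0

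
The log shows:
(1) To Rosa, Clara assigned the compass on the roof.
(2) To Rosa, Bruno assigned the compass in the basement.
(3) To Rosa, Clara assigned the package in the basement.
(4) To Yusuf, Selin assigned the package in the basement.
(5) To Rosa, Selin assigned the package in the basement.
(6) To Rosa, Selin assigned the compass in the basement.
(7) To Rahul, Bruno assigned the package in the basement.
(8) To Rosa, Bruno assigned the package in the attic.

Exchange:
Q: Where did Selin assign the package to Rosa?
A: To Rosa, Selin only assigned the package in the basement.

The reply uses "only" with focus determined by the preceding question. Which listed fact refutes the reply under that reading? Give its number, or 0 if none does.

Answering "Where did ...?" puts focus on the setting — here, "in the basement".
"Only" then excludes alternative settings while the background — Selin as agent and the package as thing and Rosa as recipient — is held fixed.
No listed fact shares that background with another setting. Nothing contradicts the reply.
(Fact (6) would refute a reading with focus on the thing — but that is not what the question asks.)

0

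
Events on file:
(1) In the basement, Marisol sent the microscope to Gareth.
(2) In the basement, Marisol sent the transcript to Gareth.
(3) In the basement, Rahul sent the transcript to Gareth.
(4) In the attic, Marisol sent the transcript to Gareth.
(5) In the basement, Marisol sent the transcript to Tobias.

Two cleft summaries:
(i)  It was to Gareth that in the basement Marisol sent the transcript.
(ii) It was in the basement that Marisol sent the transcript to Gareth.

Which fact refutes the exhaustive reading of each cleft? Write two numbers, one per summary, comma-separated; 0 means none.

5, 4

(i): focus "Gareth". Looking for Marisol as agent and the transcript as thing and in the basement as setting with some other recipient — fact (5) has Tobias there. Refuted.
(ii): focus "in the basement". Looking for Marisol as agent and the transcript as thing and Gareth as recipient with some other setting — fact (4) has in the attic there. Refuted.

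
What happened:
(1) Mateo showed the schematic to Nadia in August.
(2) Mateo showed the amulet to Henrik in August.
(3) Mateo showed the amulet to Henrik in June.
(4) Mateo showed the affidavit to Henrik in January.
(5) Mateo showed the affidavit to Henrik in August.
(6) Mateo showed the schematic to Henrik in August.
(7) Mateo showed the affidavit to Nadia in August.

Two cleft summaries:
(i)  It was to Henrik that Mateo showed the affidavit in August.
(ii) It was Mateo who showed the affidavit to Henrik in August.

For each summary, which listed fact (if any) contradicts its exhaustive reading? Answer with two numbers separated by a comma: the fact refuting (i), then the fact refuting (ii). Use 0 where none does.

7, 0

(i): focus "Henrik". Looking for same agent, thing, setting (Mateo / the affidavit / in August) with some other recipient — fact (7) has Nadia there. Refuted.
(ii): focus "Mateo". No fact shares same thing, recipient, setting (the affidavit / Henrik / in August) with a different agent. 0.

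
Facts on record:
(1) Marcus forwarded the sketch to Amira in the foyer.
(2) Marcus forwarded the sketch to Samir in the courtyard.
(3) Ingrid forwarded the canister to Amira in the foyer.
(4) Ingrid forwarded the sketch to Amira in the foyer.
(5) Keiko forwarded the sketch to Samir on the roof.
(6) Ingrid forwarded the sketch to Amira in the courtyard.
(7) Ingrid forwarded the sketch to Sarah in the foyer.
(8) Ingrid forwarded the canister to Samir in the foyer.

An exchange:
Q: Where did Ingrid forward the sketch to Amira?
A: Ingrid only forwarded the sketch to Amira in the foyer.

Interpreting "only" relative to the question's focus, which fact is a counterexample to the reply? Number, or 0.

The question "Where did ...?" targets the setting, so in the reply the focus falls on "in the foyer".
So "only" ranges over settings; the rest (agent = Ingrid, thing = the sketch, recipient = Amira) is presupposed.
Fact (6) keeps agent = Ingrid, thing = the sketch, recipient = Amira but has setting = in the courtyard; that refutes the reply.
(Fact (3) would refute a reading with focus on the thing — but that is not what the question asks.)

6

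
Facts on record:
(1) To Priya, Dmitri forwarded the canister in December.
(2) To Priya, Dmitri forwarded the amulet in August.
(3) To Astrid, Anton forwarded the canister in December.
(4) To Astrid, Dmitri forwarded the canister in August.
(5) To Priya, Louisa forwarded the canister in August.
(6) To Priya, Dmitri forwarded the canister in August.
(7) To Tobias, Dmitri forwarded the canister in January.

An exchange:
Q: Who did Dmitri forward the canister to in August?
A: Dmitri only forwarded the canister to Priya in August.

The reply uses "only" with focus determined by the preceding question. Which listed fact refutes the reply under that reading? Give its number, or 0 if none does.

4

Answering "Who did ... to ...?" puts focus on the recipient — here, "Priya".
So "only" ranges over recipients; the rest (agent = Dmitri, thing = the canister, setting = in August) is presupposed.
Fact (4) keeps agent = Dmitri, thing = the canister, setting = in August but has recipient = Astrid; that refutes the reply.
(Fact (2) would refute a reading with focus on the thing — but that is not what the question asks.)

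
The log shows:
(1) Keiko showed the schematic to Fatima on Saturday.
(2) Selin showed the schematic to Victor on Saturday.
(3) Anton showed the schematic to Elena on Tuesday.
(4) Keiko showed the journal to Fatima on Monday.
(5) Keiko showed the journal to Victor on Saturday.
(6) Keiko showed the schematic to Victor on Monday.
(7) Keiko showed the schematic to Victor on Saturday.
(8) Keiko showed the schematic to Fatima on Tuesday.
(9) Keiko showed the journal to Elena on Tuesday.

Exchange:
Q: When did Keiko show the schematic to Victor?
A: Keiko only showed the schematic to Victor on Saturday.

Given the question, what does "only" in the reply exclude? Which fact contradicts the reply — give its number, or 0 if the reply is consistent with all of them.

The question "When did ...?" targets the setting, so in the reply the focus falls on "on Saturday".
So "only" ranges over settings; the rest (agent = Keiko, thing = the schematic, recipient = Victor) is presupposed.
Fact (6) keeps agent = Keiko, thing = the schematic, recipient = Victor but has setting = on Monday; that refutes the reply.
(Fact (1) would refute a reading with focus on the recipient — but that is not what the question asks.)

6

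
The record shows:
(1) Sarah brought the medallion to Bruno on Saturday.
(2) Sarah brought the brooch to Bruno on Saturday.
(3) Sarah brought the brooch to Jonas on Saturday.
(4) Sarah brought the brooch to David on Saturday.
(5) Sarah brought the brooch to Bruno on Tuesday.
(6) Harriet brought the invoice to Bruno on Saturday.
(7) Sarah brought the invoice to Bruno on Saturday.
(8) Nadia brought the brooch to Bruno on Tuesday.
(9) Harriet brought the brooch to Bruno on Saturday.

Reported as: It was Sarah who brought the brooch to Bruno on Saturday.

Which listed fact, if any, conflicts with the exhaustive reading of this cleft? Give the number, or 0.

Focus of the cleft: "Sarah" (the agent). Presupposed background: same thing, recipient, setting (the brooch / Bruno / on Saturday).
Exhaustivity: Sarah is the only agent satisfying that background.
Fact (9) shares the background but with agent = Harriet; exhaustivity is violated.

9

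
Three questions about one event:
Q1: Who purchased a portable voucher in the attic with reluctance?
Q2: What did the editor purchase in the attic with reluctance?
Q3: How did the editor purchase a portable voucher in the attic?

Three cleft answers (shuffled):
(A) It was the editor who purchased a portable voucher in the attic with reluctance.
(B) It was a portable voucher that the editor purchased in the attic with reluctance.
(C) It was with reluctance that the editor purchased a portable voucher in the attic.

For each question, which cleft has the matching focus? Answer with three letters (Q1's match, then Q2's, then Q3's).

ABC

Q1 asks about the subject (agent); cleft (A) focuses "the editor", which is the subject (agent) — so Q1 → A.
Q2 asks about the direct object; cleft (B) focuses "a portable voucher", which is the direct object — so Q2 → B.
Q3 asks about the manner; cleft (C) focuses "with reluctance", which is the manner — so Q3 → C.
Mapping: Q1→A, Q2→B, Q3→C.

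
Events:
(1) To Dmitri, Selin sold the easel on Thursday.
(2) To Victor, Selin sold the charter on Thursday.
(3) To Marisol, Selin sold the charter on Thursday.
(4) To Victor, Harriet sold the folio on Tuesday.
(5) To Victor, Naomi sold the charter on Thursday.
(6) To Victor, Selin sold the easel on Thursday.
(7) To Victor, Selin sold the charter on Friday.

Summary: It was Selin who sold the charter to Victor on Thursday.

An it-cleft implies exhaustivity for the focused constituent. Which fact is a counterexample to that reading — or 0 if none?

5

Focus of the cleft: "Selin" (the agent). Presupposed background: same thing, recipient, setting (the charter / Victor / on Thursday).
Exhaustivity: Selin is the only agent satisfying that background.
But fact (5) also has same thing, recipient, setting (the charter / Victor / on Thursday), with agent = Naomi — so the exhaustive reading fails.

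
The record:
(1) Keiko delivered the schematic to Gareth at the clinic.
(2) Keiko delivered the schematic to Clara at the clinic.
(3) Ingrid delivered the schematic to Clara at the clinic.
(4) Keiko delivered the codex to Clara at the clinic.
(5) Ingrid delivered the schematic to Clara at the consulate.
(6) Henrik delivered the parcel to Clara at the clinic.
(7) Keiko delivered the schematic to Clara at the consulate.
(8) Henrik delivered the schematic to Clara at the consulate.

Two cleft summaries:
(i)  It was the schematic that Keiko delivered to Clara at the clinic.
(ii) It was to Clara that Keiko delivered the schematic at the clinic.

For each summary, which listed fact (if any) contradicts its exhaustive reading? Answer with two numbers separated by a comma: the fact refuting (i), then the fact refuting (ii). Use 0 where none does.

4, 1

Summary (i) focuses "the schematic" (the thing); background same agent, recipient, setting (Keiko / Clara / at the clinic). Fact (4) matches that background with thing = the codex — refutes (i).
Summary (ii) focuses "Clara" (the recipient); background same agent, thing, setting (Keiko / the schematic / at the clinic). Fact (1) matches that background with recipient = Gareth — refutes (ii).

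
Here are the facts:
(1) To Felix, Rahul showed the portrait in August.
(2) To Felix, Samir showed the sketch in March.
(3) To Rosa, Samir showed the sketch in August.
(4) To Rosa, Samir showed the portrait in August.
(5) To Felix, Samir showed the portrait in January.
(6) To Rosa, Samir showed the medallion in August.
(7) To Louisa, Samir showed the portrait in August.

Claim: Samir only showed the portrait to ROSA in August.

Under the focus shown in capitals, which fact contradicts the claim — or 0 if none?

The capitals mark "Rosa" as focus. So "only" rules out other recipients, with the rest (same agent, thing, setting (Samir / the portrait / in August)) as background.
Fact (7) matches on same agent, thing, setting (Samir / the portrait / in August), but has recipient = Louisa instead. That refutes the claim.

7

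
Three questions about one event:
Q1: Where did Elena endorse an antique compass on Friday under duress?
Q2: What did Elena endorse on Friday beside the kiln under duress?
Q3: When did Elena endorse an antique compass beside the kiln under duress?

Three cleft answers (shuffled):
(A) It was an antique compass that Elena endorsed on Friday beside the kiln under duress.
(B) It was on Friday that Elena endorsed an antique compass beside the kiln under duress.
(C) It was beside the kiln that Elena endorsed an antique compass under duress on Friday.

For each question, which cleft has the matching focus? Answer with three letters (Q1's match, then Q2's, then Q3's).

CAB

Q1 asks about the location; cleft (C) focuses "beside the kiln", which is the location — so Q1 → C.
Q2 asks about the direct object; cleft (A) focuses "an antique compass", which is the direct object — so Q2 → A.
Q3 asks about the time; cleft (B) focuses "on Friday", which is the time — so Q3 → B.
Mapping: Q1→C, Q2→A, Q3→B.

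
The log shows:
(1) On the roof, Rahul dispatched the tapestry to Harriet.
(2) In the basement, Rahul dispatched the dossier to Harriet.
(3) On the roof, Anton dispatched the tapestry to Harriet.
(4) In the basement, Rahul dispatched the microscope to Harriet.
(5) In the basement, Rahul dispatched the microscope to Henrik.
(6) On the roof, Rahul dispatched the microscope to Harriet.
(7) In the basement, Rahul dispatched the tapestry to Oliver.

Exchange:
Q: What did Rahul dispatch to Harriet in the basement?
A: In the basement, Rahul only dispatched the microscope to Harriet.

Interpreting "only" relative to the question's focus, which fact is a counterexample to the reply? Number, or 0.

The question "What did ...?" targets the thing, so in the reply the focus falls on "the microscope".
"Only" then excludes alternative things while the background — same agent, recipient, setting (Rahul / Harriet / in the basement) — is held fixed.
Fact (2) keeps same agent, recipient, setting (Rahul / Harriet / in the basement) but has thing = the dossier; that refutes the reply.
(Fact (5) would refute a reading with focus on the recipient — but that is not what the question asks.)

2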